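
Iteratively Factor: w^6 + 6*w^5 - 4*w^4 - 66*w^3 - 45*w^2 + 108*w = (w + 3)*(w^5 + 3*w^4 - 13*w^3 - 27*w^2 + 36*w) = (w + 3)*(w + 4)*(w^4 - w^3 - 9*w^2 + 9*w) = (w - 1)*(w + 3)*(w + 4)*(w^3 - 9*w) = (w - 3)*(w - 1)*(w + 3)*(w + 4)*(w^2 + 3*w) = w*(w - 3)*(w - 1)*(w + 3)*(w + 4)*(w + 3)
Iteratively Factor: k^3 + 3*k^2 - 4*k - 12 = (k + 3)*(k^2 - 4) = (k - 2)*(k + 3)*(k + 2)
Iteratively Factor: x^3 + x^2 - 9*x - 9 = (x + 3)*(x^2 - 2*x - 3) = (x - 3)*(x + 3)*(x + 1)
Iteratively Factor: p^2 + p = (p + 1)*(p)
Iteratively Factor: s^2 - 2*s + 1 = (s - 1)*(s - 1)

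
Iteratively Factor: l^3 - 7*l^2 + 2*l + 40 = (l - 5)*(l^2 - 2*l - 8) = (l - 5)*(l + 2)*(l - 4)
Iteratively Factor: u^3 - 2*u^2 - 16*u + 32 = (u - 4)*(u^2 + 2*u - 8) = (u - 4)*(u + 4)*(u - 2)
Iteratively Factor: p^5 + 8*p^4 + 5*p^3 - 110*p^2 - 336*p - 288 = (p + 4)*(p^4 + 4*p^3 - 11*p^2 - 66*p - 72) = (p + 3)*(p + 4)*(p^3 + p^2 - 14*p - 24) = (p - 4)*(p + 3)*(p + 4)*(p^2 + 5*p + 6) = (p - 4)*(p + 3)^2*(p + 4)*(p + 2)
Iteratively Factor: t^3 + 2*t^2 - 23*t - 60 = (t + 4)*(t^2 - 2*t - 15) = (t - 5)*(t + 4)*(t + 3)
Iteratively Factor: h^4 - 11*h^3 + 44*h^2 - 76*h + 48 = (h - 4)*(h^3 - 7*h^2 + 16*h - 12) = (h - 4)*(h - 3)*(h^2 - 4*h + 4) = (h - 4)*(h - 3)*(h - 2)*(h - 2)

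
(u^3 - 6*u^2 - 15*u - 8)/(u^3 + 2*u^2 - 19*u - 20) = (u^2 - 7*u - 8)/(u^2 + u - 20)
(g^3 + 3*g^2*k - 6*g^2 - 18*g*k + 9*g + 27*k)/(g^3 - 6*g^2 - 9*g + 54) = (g^2 + 3*g*k - 3*g - 9*k)/(g^2 - 3*g - 18)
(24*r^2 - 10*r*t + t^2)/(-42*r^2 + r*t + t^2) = (-4*r + t)/(7*r + t)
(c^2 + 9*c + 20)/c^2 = 1 + 9/c + 20/c^2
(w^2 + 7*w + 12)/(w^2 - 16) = (w + 3)/(w - 4)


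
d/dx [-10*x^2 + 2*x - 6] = 2 - 20*x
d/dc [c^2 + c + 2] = 2*c + 1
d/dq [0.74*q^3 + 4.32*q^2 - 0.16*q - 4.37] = 2.22*q^2 + 8.64*q - 0.16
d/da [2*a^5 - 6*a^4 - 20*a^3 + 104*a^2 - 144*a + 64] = 10*a^4 - 24*a^3 - 60*a^2 + 208*a - 144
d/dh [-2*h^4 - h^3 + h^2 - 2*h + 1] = -8*h^3 - 3*h^2 + 2*h - 2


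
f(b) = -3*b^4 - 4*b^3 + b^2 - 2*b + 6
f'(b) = -12*b^3 - 12*b^2 + 2*b - 2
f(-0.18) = 6.41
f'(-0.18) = -2.68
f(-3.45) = -235.95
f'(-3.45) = 341.03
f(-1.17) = 10.49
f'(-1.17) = -1.55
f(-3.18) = -155.68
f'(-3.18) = 256.18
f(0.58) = 4.06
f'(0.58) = -7.22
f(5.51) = -3409.00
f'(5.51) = -2362.71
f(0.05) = 5.90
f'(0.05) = -1.93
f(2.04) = -79.83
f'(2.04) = -149.74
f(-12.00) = -55122.00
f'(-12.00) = 18982.00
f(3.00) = -342.00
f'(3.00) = -428.00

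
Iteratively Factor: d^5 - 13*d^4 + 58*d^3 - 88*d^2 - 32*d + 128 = (d - 4)*(d^4 - 9*d^3 + 22*d^2 - 32) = (d - 4)*(d + 1)*(d^3 - 10*d^2 + 32*d - 32) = (d - 4)^2*(d + 1)*(d^2 - 6*d + 8) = (d - 4)^2*(d - 2)*(d + 1)*(d - 4)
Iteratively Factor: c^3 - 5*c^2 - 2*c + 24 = (c - 4)*(c^2 - c - 6) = (c - 4)*(c - 3)*(c + 2)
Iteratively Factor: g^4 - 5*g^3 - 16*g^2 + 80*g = (g - 4)*(g^3 - g^2 - 20*g) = (g - 4)*(g + 4)*(g^2 - 5*g) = g*(g - 4)*(g + 4)*(g - 5)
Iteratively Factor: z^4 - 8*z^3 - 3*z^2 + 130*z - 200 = (z - 5)*(z^3 - 3*z^2 - 18*z + 40) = (z - 5)*(z - 2)*(z^2 - z - 20) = (z - 5)*(z - 2)*(z + 4)*(z - 5)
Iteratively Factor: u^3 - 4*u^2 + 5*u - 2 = (u - 1)*(u^2 - 3*u + 2) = (u - 2)*(u - 1)*(u - 1)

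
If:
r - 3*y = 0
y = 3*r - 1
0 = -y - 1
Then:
No Solution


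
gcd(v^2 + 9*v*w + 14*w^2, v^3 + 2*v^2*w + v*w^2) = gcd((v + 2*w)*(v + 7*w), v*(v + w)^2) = 1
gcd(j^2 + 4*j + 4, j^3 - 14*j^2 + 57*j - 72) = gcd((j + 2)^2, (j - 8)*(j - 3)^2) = 1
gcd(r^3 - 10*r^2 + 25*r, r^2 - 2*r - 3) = 1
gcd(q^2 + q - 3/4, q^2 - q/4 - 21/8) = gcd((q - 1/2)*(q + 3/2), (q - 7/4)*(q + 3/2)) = q + 3/2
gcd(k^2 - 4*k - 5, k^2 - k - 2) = k + 1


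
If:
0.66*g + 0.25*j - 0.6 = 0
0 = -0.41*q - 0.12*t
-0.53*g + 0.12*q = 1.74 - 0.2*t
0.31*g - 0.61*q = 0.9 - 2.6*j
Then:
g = 1.21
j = -0.79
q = -4.23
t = 14.44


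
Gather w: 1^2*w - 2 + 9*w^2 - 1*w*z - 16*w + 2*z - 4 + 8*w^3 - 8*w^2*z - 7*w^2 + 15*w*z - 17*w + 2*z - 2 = 8*w^3 + w^2*(2 - 8*z) + w*(14*z - 32) + 4*z - 8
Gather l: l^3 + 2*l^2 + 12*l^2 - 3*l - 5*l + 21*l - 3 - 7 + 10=l^3 + 14*l^2 + 13*l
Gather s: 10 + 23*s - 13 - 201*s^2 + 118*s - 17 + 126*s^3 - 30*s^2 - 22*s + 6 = 126*s^3 - 231*s^2 + 119*s - 14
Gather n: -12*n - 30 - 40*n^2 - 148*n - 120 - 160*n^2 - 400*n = -200*n^2 - 560*n - 150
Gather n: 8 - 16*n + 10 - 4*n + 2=20 - 20*n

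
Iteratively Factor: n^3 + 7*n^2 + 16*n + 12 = (n + 2)*(n^2 + 5*n + 6) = (n + 2)*(n + 3)*(n + 2)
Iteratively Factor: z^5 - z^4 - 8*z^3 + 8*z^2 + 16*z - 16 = (z - 2)*(z^4 + z^3 - 6*z^2 - 4*z + 8) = (z - 2)*(z + 2)*(z^3 - z^2 - 4*z + 4) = (z - 2)*(z + 2)^2*(z^2 - 3*z + 2) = (z - 2)^2*(z + 2)^2*(z - 1)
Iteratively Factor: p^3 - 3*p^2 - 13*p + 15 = (p + 3)*(p^2 - 6*p + 5) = (p - 5)*(p + 3)*(p - 1)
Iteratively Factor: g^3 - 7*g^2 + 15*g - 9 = (g - 1)*(g^2 - 6*g + 9) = (g - 3)*(g - 1)*(g - 3)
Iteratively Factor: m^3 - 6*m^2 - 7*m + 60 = (m - 4)*(m^2 - 2*m - 15) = (m - 4)*(m + 3)*(m - 5)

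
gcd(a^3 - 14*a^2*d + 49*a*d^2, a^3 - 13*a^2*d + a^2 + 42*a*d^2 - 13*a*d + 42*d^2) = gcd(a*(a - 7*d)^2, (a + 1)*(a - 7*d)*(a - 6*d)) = a - 7*d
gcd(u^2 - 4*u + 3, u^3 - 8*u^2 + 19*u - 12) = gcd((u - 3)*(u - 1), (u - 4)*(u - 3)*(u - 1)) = u^2 - 4*u + 3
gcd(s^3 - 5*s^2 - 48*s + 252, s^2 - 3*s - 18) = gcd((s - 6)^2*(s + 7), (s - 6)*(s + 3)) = s - 6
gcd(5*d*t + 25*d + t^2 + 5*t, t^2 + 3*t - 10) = t + 5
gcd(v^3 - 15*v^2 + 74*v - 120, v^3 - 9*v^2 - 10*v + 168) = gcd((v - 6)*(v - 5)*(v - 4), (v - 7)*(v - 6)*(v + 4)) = v - 6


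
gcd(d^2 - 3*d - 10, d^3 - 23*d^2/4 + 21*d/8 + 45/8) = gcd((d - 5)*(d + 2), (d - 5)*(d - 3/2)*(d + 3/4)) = d - 5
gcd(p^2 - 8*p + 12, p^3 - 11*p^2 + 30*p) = p - 6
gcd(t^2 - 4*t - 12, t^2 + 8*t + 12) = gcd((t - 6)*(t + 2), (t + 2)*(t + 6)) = t + 2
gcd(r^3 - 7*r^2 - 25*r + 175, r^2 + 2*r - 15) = r + 5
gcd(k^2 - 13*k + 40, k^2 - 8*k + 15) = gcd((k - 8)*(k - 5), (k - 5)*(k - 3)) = k - 5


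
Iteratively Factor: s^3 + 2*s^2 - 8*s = (s + 4)*(s^2 - 2*s) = (s - 2)*(s + 4)*(s)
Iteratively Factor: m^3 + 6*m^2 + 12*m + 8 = (m + 2)*(m^2 + 4*m + 4) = (m + 2)^2*(m + 2)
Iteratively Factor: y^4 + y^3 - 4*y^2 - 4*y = (y - 2)*(y^3 + 3*y^2 + 2*y) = (y - 2)*(y + 2)*(y^2 + y) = (y - 2)*(y + 1)*(y + 2)*(y)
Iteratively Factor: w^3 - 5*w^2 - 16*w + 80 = (w - 4)*(w^2 - w - 20) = (w - 5)*(w - 4)*(w + 4)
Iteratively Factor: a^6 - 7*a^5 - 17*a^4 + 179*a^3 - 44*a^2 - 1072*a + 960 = (a - 1)*(a^5 - 6*a^4 - 23*a^3 + 156*a^2 + 112*a - 960) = (a - 4)*(a - 1)*(a^4 - 2*a^3 - 31*a^2 + 32*a + 240) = (a - 4)*(a - 1)*(a + 3)*(a^3 - 5*a^2 - 16*a + 80) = (a - 4)^2*(a - 1)*(a + 3)*(a^2 - a - 20) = (a - 4)^2*(a - 1)*(a + 3)*(a + 4)*(a - 5)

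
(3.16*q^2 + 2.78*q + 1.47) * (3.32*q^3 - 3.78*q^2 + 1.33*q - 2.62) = 10.4912*q^5 - 2.7152*q^4 - 1.4252*q^3 - 10.1384*q^2 - 5.3285*q - 3.8514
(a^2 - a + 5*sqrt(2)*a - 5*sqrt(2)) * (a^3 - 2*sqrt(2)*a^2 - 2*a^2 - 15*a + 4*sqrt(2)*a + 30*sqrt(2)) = a^5 - 3*a^4 + 3*sqrt(2)*a^4 - 33*a^3 - 9*sqrt(2)*a^3 - 39*sqrt(2)*a^2 + 75*a^2 + 45*sqrt(2)*a + 260*a - 300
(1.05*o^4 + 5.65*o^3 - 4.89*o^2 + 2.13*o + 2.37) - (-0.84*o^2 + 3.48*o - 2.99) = 1.05*o^4 + 5.65*o^3 - 4.05*o^2 - 1.35*o + 5.36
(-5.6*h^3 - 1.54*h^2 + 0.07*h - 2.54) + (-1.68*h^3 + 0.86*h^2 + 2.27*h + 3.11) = -7.28*h^3 - 0.68*h^2 + 2.34*h + 0.57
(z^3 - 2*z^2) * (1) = z^3 - 2*z^2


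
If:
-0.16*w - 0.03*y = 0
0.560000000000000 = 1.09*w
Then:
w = 0.51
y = -2.74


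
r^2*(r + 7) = r^3 + 7*r^2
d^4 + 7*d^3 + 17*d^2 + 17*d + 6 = (d + 1)^2*(d + 2)*(d + 3)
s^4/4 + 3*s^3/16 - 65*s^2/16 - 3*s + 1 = (s/4 + 1)*(s - 4)*(s - 1/4)*(s + 1)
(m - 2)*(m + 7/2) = m^2 + 3*m/2 - 7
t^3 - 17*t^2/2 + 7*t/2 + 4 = (t - 8)*(t - 1)*(t + 1/2)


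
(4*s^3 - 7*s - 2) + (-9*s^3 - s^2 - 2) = -5*s^3 - s^2 - 7*s - 4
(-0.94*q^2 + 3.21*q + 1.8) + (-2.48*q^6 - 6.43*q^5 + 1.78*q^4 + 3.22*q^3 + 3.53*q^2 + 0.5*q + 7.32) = -2.48*q^6 - 6.43*q^5 + 1.78*q^4 + 3.22*q^3 + 2.59*q^2 + 3.71*q + 9.12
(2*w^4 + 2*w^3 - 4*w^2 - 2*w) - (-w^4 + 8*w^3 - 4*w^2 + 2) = 3*w^4 - 6*w^3 - 2*w - 2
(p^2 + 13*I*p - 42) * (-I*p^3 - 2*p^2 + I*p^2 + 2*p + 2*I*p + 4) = -I*p^5 + 11*p^4 + I*p^4 - 11*p^3 + 18*I*p^3 + 62*p^2 - 16*I*p^2 - 84*p - 32*I*p - 168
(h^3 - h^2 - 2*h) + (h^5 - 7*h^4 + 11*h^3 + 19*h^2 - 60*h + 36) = h^5 - 7*h^4 + 12*h^3 + 18*h^2 - 62*h + 36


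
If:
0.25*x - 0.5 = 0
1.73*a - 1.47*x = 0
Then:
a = 1.70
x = 2.00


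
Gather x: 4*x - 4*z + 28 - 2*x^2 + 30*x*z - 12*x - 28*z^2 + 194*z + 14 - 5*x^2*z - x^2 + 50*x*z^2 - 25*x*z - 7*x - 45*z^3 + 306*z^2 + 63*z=x^2*(-5*z - 3) + x*(50*z^2 + 5*z - 15) - 45*z^3 + 278*z^2 + 253*z + 42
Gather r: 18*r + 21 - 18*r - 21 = 0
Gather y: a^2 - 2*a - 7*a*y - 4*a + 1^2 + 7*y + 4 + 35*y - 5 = a^2 - 6*a + y*(42 - 7*a)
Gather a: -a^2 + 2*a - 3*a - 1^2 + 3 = -a^2 - a + 2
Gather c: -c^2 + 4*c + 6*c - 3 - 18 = -c^2 + 10*c - 21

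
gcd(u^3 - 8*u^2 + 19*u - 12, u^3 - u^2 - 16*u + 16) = u^2 - 5*u + 4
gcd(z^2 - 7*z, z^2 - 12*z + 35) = z - 7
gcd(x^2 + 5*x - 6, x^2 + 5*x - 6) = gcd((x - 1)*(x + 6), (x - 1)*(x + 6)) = x^2 + 5*x - 6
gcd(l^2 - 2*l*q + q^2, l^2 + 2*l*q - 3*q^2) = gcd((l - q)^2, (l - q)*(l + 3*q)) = -l + q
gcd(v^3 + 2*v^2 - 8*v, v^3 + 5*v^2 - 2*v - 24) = v^2 + 2*v - 8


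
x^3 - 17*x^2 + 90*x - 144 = (x - 8)*(x - 6)*(x - 3)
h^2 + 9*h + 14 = (h + 2)*(h + 7)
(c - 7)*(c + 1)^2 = c^3 - 5*c^2 - 13*c - 7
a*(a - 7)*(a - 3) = a^3 - 10*a^2 + 21*a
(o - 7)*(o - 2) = o^2 - 9*o + 14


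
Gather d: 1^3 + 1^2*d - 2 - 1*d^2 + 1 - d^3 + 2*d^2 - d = -d^3 + d^2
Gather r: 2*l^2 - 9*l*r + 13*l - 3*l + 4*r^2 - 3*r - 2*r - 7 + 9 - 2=2*l^2 + 10*l + 4*r^2 + r*(-9*l - 5)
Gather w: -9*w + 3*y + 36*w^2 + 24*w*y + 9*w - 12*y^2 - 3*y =36*w^2 + 24*w*y - 12*y^2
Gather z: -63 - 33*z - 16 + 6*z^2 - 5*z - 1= 6*z^2 - 38*z - 80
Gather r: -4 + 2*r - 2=2*r - 6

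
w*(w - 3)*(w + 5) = w^3 + 2*w^2 - 15*w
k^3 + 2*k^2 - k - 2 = (k - 1)*(k + 1)*(k + 2)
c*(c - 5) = c^2 - 5*c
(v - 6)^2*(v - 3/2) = v^3 - 27*v^2/2 + 54*v - 54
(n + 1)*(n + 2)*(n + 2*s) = n^3 + 2*n^2*s + 3*n^2 + 6*n*s + 2*n + 4*s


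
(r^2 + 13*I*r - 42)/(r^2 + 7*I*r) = (r + 6*I)/r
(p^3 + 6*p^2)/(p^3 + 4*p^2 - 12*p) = p/(p - 2)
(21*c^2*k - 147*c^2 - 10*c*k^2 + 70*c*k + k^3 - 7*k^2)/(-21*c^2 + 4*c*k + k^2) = (-7*c*k + 49*c + k^2 - 7*k)/(7*c + k)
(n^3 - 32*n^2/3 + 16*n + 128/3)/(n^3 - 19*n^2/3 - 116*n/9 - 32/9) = 3*(n - 4)/(3*n + 1)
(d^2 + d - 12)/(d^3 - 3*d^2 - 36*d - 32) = (d - 3)/(d^2 - 7*d - 8)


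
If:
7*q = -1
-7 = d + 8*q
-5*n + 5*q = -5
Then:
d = -41/7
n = 6/7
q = -1/7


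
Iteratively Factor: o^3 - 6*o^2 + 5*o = (o - 5)*(o^2 - o) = (o - 5)*(o - 1)*(o)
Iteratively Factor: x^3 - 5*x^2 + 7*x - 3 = (x - 3)*(x^2 - 2*x + 1) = (x - 3)*(x - 1)*(x - 1)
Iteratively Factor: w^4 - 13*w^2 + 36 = (w - 3)*(w^3 + 3*w^2 - 4*w - 12) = (w - 3)*(w + 2)*(w^2 + w - 6) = (w - 3)*(w + 2)*(w + 3)*(w - 2)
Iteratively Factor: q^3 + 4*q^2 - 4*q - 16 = (q + 4)*(q^2 - 4) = (q - 2)*(q + 4)*(q + 2)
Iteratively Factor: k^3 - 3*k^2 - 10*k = (k + 2)*(k^2 - 5*k) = k*(k + 2)*(k - 5)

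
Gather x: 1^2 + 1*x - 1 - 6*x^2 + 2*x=-6*x^2 + 3*x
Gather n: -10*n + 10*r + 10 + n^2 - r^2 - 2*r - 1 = n^2 - 10*n - r^2 + 8*r + 9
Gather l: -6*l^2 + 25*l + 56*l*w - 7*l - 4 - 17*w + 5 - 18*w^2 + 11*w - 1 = -6*l^2 + l*(56*w + 18) - 18*w^2 - 6*w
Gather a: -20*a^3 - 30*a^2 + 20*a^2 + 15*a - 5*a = -20*a^3 - 10*a^2 + 10*a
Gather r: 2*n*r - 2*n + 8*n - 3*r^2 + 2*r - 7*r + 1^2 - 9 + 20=6*n - 3*r^2 + r*(2*n - 5) + 12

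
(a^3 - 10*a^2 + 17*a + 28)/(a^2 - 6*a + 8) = (a^2 - 6*a - 7)/(a - 2)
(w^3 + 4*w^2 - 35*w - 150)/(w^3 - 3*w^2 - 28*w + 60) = (w + 5)/(w - 2)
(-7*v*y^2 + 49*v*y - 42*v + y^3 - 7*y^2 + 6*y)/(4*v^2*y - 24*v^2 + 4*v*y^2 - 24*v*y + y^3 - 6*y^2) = (-7*v*y + 7*v + y^2 - y)/(4*v^2 + 4*v*y + y^2)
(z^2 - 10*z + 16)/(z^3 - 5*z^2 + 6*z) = (z - 8)/(z*(z - 3))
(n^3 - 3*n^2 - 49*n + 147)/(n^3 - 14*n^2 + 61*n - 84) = (n + 7)/(n - 4)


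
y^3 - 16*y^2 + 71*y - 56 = (y - 8)*(y - 7)*(y - 1)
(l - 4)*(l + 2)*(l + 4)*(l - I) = l^4 + 2*l^3 - I*l^3 - 16*l^2 - 2*I*l^2 - 32*l + 16*I*l + 32*I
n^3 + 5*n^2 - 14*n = n*(n - 2)*(n + 7)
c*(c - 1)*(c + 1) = c^3 - c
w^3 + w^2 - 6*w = w*(w - 2)*(w + 3)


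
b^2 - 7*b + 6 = (b - 6)*(b - 1)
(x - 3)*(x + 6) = x^2 + 3*x - 18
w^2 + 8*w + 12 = (w + 2)*(w + 6)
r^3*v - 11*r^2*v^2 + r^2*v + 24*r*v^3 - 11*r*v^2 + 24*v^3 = (r - 8*v)*(r - 3*v)*(r*v + v)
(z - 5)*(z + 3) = z^2 - 2*z - 15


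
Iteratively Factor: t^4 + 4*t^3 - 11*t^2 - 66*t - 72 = (t + 3)*(t^3 + t^2 - 14*t - 24) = (t + 2)*(t + 3)*(t^2 - t - 12) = (t + 2)*(t + 3)^2*(t - 4)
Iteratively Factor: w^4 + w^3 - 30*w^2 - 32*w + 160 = (w + 4)*(w^3 - 3*w^2 - 18*w + 40) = (w - 2)*(w + 4)*(w^2 - w - 20) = (w - 2)*(w + 4)^2*(w - 5)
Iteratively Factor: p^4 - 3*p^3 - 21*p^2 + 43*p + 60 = (p + 1)*(p^3 - 4*p^2 - 17*p + 60) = (p - 5)*(p + 1)*(p^2 + p - 12) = (p - 5)*(p - 3)*(p + 1)*(p + 4)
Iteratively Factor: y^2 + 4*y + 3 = (y + 1)*(y + 3)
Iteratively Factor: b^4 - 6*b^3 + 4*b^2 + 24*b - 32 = (b - 4)*(b^3 - 2*b^2 - 4*b + 8) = (b - 4)*(b - 2)*(b^2 - 4) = (b - 4)*(b - 2)^2*(b + 2)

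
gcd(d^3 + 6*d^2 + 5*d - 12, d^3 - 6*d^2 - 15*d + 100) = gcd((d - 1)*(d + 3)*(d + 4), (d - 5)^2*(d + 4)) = d + 4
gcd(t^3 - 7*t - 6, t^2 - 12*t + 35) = 1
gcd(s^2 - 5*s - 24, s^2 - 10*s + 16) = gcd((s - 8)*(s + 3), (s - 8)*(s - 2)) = s - 8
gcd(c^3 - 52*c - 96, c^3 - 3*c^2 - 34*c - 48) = c^2 - 6*c - 16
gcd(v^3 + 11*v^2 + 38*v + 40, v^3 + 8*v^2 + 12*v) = v + 2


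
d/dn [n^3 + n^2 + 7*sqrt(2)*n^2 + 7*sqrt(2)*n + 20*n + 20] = 3*n^2 + 2*n + 14*sqrt(2)*n + 7*sqrt(2) + 20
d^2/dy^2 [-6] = 0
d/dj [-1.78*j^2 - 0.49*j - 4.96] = -3.56*j - 0.49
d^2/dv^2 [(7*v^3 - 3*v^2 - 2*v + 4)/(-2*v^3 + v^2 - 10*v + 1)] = 2*(-2*v^6 + 444*v^5 - 372*v^4 - 595*v^3 - 27*v^2 + 69*v - 373)/(8*v^9 - 12*v^8 + 126*v^7 - 133*v^6 + 642*v^5 - 423*v^4 + 1066*v^3 - 303*v^2 + 30*v - 1)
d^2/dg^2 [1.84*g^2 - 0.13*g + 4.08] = 3.68000000000000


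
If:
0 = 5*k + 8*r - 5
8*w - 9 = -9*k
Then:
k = 1 - 8*w/9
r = 5*w/9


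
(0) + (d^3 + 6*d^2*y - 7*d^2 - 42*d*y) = d^3 + 6*d^2*y - 7*d^2 - 42*d*y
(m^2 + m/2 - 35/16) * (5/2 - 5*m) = -5*m^3 + 195*m/16 - 175/32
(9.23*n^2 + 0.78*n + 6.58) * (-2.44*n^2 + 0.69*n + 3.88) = -22.5212*n^4 + 4.4655*n^3 + 20.2954*n^2 + 7.5666*n + 25.5304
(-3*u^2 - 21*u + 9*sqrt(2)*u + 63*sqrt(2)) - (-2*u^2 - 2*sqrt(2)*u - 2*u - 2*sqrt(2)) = -u^2 - 19*u + 11*sqrt(2)*u + 65*sqrt(2)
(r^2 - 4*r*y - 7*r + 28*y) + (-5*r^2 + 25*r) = -4*r^2 - 4*r*y + 18*r + 28*y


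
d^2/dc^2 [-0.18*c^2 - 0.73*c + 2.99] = -0.360000000000000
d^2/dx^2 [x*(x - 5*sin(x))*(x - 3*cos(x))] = 5*x^2*sin(x) + 3*x^2*cos(x) + 12*x*sin(x) - 30*x*sin(2*x) - 20*x*cos(x) + 6*x - 10*sin(x) - 6*cos(x) + 30*cos(2*x)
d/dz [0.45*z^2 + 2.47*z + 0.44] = 0.9*z + 2.47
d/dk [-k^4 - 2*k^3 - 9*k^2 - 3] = 2*k*(-2*k^2 - 3*k - 9)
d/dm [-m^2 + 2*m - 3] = 2 - 2*m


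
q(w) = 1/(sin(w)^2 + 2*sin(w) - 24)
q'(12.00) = 0.00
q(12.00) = -0.04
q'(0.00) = 0.00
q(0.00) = -0.04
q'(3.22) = 0.00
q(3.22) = -0.04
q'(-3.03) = 0.00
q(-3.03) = -0.04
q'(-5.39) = -0.00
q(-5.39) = -0.05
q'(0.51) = -0.01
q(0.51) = -0.04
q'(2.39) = 0.01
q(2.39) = -0.05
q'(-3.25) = 0.00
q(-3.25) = -0.04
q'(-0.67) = -0.00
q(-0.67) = -0.04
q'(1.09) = -0.00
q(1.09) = -0.05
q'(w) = (-2*sin(w)*cos(w) - 2*cos(w))/(sin(w)^2 + 2*sin(w) - 24)^2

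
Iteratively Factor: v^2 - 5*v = (v)*(v - 5)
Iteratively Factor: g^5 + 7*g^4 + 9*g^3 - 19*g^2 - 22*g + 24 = (g - 1)*(g^4 + 8*g^3 + 17*g^2 - 2*g - 24) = (g - 1)*(g + 3)*(g^3 + 5*g^2 + 2*g - 8) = (g - 1)^2*(g + 3)*(g^2 + 6*g + 8) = (g - 1)^2*(g + 3)*(g + 4)*(g + 2)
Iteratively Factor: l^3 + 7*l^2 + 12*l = (l + 4)*(l^2 + 3*l) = (l + 3)*(l + 4)*(l)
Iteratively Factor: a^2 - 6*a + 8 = (a - 4)*(a - 2)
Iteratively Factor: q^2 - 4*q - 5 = (q + 1)*(q - 5)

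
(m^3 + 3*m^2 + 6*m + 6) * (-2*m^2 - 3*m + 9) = -2*m^5 - 9*m^4 - 12*m^3 - 3*m^2 + 36*m + 54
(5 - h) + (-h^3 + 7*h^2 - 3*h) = -h^3 + 7*h^2 - 4*h + 5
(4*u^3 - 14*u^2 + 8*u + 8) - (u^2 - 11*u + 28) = 4*u^3 - 15*u^2 + 19*u - 20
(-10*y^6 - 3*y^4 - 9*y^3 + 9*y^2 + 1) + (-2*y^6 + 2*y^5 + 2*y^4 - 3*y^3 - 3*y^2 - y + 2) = -12*y^6 + 2*y^5 - y^4 - 12*y^3 + 6*y^2 - y + 3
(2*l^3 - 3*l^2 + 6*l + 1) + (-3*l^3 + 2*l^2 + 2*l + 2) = -l^3 - l^2 + 8*l + 3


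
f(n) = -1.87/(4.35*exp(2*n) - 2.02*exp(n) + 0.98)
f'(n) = -1.87*(-8.7*exp(2*n) + 2.02*exp(n))/(4.35*exp(2*n) - 2.02*exp(n) + 0.98)^2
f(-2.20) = -2.31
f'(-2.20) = -0.33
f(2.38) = -0.00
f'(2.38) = 0.01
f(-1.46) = -2.51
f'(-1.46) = 0.00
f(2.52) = -0.00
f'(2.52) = 0.01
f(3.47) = -0.00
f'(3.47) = 0.00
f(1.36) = -0.03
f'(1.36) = 0.07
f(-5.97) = -1.92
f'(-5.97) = -0.01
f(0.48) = -0.21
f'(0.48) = 0.44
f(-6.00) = -1.92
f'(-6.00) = -0.00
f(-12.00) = -1.91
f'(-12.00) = 0.00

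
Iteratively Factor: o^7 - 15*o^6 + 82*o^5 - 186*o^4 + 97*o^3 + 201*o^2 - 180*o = (o - 5)*(o^6 - 10*o^5 + 32*o^4 - 26*o^3 - 33*o^2 + 36*o) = (o - 5)*(o - 3)*(o^5 - 7*o^4 + 11*o^3 + 7*o^2 - 12*o) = (o - 5)*(o - 3)*(o + 1)*(o^4 - 8*o^3 + 19*o^2 - 12*o) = (o - 5)*(o - 3)^2*(o + 1)*(o^3 - 5*o^2 + 4*o) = o*(o - 5)*(o - 3)^2*(o + 1)*(o^2 - 5*o + 4) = o*(o - 5)*(o - 4)*(o - 3)^2*(o + 1)*(o - 1)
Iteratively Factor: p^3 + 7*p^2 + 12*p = (p + 3)*(p^2 + 4*p) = p*(p + 3)*(p + 4)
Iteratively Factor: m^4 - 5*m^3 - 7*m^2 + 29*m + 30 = (m + 2)*(m^3 - 7*m^2 + 7*m + 15) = (m + 1)*(m + 2)*(m^2 - 8*m + 15) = (m - 5)*(m + 1)*(m + 2)*(m - 3)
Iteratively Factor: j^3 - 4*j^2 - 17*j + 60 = (j + 4)*(j^2 - 8*j + 15) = (j - 5)*(j + 4)*(j - 3)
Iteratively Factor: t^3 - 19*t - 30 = (t + 3)*(t^2 - 3*t - 10) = (t - 5)*(t + 3)*(t + 2)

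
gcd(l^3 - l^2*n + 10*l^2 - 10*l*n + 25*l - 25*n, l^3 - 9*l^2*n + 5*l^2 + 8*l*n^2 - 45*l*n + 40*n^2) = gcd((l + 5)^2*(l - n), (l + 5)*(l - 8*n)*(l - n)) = l^2 - l*n + 5*l - 5*n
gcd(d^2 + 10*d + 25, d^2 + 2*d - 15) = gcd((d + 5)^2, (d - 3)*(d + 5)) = d + 5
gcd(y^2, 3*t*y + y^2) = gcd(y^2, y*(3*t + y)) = y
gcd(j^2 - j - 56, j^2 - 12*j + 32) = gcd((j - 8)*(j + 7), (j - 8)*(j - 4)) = j - 8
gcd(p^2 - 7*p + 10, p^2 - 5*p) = p - 5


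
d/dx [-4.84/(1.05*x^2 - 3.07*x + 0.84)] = (10.164*x - 14.8588)/(1.05*x^2 - 3.07*x + 0.84)^2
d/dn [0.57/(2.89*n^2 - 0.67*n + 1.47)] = (0.3819 - 3.2946*n)/(2.89*n^2 - 0.67*n + 1.47)^2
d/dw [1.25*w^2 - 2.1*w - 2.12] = 2.5*w - 2.1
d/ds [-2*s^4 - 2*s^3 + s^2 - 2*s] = -8*s^3 - 6*s^2 + 2*s - 2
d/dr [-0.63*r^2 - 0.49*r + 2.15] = -1.26*r - 0.49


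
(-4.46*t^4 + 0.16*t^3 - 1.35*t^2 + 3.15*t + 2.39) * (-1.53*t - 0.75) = 6.8238*t^5 + 3.1002*t^4 + 1.9455*t^3 - 3.807*t^2 - 6.0192*t - 1.7925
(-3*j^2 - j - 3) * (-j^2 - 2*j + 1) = 3*j^4 + 7*j^3 + 2*j^2 + 5*j - 3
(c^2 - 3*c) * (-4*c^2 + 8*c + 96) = -4*c^4 + 20*c^3 + 72*c^2 - 288*c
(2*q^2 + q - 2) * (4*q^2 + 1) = 8*q^4 + 4*q^3 - 6*q^2 + q - 2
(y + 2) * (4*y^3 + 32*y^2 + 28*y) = 4*y^4 + 40*y^3 + 92*y^2 + 56*y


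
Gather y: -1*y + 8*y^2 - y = 8*y^2 - 2*y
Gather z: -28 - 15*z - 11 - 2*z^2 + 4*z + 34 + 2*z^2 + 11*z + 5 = 0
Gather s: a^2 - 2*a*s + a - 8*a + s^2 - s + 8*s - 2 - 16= a^2 - 7*a + s^2 + s*(7 - 2*a) - 18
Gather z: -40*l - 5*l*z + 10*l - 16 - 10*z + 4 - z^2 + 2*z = -30*l - z^2 + z*(-5*l - 8) - 12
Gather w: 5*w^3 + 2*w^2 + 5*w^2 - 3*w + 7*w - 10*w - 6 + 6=5*w^3 + 7*w^2 - 6*w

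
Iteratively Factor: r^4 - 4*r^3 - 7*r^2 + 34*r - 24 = (r - 2)*(r^3 - 2*r^2 - 11*r + 12) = (r - 2)*(r + 3)*(r^2 - 5*r + 4) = (r - 2)*(r - 1)*(r + 3)*(r - 4)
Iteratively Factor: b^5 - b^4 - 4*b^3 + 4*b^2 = (b + 2)*(b^4 - 3*b^3 + 2*b^2) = b*(b + 2)*(b^3 - 3*b^2 + 2*b) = b*(b - 1)*(b + 2)*(b^2 - 2*b) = b*(b - 2)*(b - 1)*(b + 2)*(b)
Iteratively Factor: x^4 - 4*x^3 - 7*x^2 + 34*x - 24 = (x + 3)*(x^3 - 7*x^2 + 14*x - 8) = (x - 1)*(x + 3)*(x^2 - 6*x + 8) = (x - 2)*(x - 1)*(x + 3)*(x - 4)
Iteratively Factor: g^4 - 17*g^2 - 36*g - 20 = (g + 2)*(g^3 - 2*g^2 - 13*g - 10) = (g - 5)*(g + 2)*(g^2 + 3*g + 2) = (g - 5)*(g + 2)^2*(g + 1)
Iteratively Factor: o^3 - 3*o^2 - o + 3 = (o - 1)*(o^2 - 2*o - 3) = (o - 1)*(o + 1)*(o - 3)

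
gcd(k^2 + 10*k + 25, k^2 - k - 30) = k + 5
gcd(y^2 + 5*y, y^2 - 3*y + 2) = 1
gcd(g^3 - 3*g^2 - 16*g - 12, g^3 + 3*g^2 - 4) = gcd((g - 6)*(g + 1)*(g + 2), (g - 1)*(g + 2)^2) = g + 2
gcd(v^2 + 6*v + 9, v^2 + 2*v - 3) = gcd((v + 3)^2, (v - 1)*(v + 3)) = v + 3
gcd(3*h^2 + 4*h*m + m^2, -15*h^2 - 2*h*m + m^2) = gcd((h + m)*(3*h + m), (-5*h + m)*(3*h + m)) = 3*h + m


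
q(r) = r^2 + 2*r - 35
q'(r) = 2*r + 2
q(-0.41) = -35.65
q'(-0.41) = 1.18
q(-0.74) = -35.93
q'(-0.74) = 0.52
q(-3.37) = -30.38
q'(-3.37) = -4.74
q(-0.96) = -36.00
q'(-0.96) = 0.08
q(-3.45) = -30.00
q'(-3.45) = -4.90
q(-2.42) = -33.98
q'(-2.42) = -2.84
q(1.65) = -28.98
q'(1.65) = 5.30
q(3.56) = -15.21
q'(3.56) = 9.12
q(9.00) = 64.00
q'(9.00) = 20.00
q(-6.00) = -11.00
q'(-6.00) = -10.00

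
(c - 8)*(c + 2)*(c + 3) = c^3 - 3*c^2 - 34*c - 48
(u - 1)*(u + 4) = u^2 + 3*u - 4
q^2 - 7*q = q*(q - 7)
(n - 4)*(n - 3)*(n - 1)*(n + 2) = n^4 - 6*n^3 + 3*n^2 + 26*n - 24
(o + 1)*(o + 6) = o^2 + 7*o + 6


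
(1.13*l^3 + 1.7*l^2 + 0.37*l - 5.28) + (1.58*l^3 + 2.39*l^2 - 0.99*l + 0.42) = 2.71*l^3 + 4.09*l^2 - 0.62*l - 4.86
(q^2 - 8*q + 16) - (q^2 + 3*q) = 16 - 11*q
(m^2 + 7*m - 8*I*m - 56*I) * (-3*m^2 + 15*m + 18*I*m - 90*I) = -3*m^4 - 6*m^3 + 42*I*m^3 + 249*m^2 + 84*I*m^2 + 288*m - 1470*I*m - 5040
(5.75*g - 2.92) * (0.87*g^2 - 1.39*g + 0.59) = 5.0025*g^3 - 10.5329*g^2 + 7.4513*g - 1.7228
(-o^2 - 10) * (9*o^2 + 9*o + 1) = -9*o^4 - 9*o^3 - 91*o^2 - 90*o - 10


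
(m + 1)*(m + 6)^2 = m^3 + 13*m^2 + 48*m + 36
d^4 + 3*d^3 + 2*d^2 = d^2*(d + 1)*(d + 2)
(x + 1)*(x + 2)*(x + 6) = x^3 + 9*x^2 + 20*x + 12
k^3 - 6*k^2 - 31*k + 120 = (k - 8)*(k - 3)*(k + 5)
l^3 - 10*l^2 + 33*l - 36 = (l - 4)*(l - 3)^2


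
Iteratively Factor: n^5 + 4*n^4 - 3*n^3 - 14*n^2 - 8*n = (n + 4)*(n^4 - 3*n^2 - 2*n) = (n + 1)*(n + 4)*(n^3 - n^2 - 2*n) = n*(n + 1)*(n + 4)*(n^2 - n - 2) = n*(n - 2)*(n + 1)*(n + 4)*(n + 1)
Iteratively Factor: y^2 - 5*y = (y - 5)*(y)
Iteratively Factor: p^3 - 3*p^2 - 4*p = (p - 4)*(p^2 + p) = p*(p - 4)*(p + 1)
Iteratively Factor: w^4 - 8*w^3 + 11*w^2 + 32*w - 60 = (w - 5)*(w^3 - 3*w^2 - 4*w + 12) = (w - 5)*(w - 3)*(w^2 - 4) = (w - 5)*(w - 3)*(w + 2)*(w - 2)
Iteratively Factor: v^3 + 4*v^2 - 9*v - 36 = (v + 4)*(v^2 - 9) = (v - 3)*(v + 4)*(v + 3)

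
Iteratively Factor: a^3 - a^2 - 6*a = (a + 2)*(a^2 - 3*a) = a*(a + 2)*(a - 3)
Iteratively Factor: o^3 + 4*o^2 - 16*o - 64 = (o - 4)*(o^2 + 8*o + 16) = (o - 4)*(o + 4)*(o + 4)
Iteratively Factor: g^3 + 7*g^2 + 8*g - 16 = (g + 4)*(g^2 + 3*g - 4) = (g - 1)*(g + 4)*(g + 4)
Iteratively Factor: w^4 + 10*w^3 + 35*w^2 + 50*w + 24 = (w + 4)*(w^3 + 6*w^2 + 11*w + 6) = (w + 1)*(w + 4)*(w^2 + 5*w + 6) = (w + 1)*(w + 2)*(w + 4)*(w + 3)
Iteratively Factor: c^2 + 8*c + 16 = (c + 4)*(c + 4)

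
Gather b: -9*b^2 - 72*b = -9*b^2 - 72*b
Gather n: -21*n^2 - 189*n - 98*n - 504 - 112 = -21*n^2 - 287*n - 616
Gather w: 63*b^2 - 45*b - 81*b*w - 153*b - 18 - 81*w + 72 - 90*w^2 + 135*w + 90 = 63*b^2 - 198*b - 90*w^2 + w*(54 - 81*b) + 144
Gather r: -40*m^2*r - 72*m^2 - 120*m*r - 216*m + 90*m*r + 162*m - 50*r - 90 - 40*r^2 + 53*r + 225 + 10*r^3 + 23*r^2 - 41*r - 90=-72*m^2 - 54*m + 10*r^3 - 17*r^2 + r*(-40*m^2 - 30*m - 38) + 45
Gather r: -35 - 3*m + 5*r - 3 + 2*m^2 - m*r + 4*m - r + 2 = 2*m^2 + m + r*(4 - m) - 36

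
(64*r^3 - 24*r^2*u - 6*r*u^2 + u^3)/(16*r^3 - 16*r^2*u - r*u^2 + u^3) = (16*r^2 - 10*r*u + u^2)/(4*r^2 - 5*r*u + u^2)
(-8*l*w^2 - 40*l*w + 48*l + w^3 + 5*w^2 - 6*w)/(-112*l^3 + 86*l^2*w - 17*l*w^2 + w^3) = (w^2 + 5*w - 6)/(14*l^2 - 9*l*w + w^2)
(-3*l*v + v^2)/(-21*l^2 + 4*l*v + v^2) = v/(7*l + v)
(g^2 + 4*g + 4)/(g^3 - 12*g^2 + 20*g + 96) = (g + 2)/(g^2 - 14*g + 48)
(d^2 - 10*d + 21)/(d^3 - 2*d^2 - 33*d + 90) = (d - 7)/(d^2 + d - 30)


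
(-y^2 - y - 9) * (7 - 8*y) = 8*y^3 + y^2 + 65*y - 63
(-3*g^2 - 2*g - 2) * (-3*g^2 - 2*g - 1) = 9*g^4 + 12*g^3 + 13*g^2 + 6*g + 2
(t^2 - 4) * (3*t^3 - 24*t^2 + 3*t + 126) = 3*t^5 - 24*t^4 - 9*t^3 + 222*t^2 - 12*t - 504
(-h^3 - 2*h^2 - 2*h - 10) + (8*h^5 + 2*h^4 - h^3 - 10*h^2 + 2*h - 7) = 8*h^5 + 2*h^4 - 2*h^3 - 12*h^2 - 17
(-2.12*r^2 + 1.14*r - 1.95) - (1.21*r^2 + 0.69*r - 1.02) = -3.33*r^2 + 0.45*r - 0.93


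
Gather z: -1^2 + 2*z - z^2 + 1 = -z^2 + 2*z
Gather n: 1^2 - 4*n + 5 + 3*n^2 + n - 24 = 3*n^2 - 3*n - 18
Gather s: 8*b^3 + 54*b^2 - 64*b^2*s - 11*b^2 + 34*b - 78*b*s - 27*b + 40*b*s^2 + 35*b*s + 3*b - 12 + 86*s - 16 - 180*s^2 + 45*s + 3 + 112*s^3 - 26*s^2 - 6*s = 8*b^3 + 43*b^2 + 10*b + 112*s^3 + s^2*(40*b - 206) + s*(-64*b^2 - 43*b + 125) - 25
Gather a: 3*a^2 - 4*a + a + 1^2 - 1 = 3*a^2 - 3*a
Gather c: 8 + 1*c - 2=c + 6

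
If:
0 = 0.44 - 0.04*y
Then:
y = 11.00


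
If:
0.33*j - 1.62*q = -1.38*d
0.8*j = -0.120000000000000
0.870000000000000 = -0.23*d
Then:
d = -3.78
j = -0.15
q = -3.25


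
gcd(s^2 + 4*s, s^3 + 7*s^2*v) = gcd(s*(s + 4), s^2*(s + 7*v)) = s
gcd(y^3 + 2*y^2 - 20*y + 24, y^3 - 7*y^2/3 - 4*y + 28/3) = y - 2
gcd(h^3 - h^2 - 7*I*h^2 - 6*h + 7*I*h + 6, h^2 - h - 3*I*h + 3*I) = h - 1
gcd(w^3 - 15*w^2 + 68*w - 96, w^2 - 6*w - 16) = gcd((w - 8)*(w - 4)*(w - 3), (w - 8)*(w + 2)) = w - 8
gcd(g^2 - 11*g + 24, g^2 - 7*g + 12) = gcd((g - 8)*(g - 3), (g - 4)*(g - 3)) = g - 3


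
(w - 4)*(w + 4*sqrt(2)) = w^2 - 4*w + 4*sqrt(2)*w - 16*sqrt(2)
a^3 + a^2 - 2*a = a*(a - 1)*(a + 2)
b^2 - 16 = (b - 4)*(b + 4)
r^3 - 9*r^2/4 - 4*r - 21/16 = (r - 7/2)*(r + 1/2)*(r + 3/4)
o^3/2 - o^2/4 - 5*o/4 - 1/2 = (o/2 + 1/2)*(o - 2)*(o + 1/2)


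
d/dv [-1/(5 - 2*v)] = -2/(2*v - 5)^2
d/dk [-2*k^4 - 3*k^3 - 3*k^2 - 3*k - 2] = -8*k^3 - 9*k^2 - 6*k - 3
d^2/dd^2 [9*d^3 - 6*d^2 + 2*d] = 54*d - 12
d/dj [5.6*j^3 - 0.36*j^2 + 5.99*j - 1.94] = 16.8*j^2 - 0.72*j + 5.99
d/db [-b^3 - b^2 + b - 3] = -3*b^2 - 2*b + 1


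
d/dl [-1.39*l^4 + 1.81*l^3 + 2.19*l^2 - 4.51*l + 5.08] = -5.56*l^3 + 5.43*l^2 + 4.38*l - 4.51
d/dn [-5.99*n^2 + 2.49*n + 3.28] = 2.49 - 11.98*n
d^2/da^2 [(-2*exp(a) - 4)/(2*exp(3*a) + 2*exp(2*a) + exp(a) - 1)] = (-32*exp(6*a) - 168*exp(5*a) - 168*exp(4*a) - 128*exp(3*a) - 120*exp(2*a) - 38*exp(a) - 6)*exp(a)/(8*exp(9*a) + 24*exp(8*a) + 36*exp(7*a) + 20*exp(6*a) - 6*exp(5*a) - 18*exp(4*a) - 5*exp(3*a) + 3*exp(2*a) + 3*exp(a) - 1)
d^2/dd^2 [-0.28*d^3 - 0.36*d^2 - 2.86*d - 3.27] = -1.68*d - 0.72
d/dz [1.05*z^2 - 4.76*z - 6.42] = 2.1*z - 4.76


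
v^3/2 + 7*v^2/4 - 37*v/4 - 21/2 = (v/2 + 1/2)*(v - 7/2)*(v + 6)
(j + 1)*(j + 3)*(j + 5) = j^3 + 9*j^2 + 23*j + 15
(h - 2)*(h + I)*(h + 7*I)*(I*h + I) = I*h^4 - 8*h^3 - I*h^3 + 8*h^2 - 9*I*h^2 + 16*h + 7*I*h + 14*I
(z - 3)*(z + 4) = z^2 + z - 12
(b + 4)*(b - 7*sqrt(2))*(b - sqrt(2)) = b^3 - 8*sqrt(2)*b^2 + 4*b^2 - 32*sqrt(2)*b + 14*b + 56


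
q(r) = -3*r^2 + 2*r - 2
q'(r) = 2 - 6*r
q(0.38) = -1.67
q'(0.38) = -0.28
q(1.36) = -4.83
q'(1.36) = -6.16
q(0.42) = -1.69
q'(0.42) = -0.52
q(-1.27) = -9.38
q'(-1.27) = 9.62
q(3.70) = -35.67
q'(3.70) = -20.20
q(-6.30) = -133.67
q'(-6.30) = 39.80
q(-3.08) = -36.62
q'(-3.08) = 20.48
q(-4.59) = -74.38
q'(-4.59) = 29.54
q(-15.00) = -707.00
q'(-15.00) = 92.00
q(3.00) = -23.00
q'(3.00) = -16.00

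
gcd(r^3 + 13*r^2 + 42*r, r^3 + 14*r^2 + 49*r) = r^2 + 7*r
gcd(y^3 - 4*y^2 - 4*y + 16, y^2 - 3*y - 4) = y - 4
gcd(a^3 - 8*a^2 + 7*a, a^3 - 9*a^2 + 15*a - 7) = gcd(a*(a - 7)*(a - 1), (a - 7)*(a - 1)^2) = a^2 - 8*a + 7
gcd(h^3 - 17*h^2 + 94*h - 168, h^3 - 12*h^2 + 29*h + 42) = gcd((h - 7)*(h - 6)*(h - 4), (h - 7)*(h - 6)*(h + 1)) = h^2 - 13*h + 42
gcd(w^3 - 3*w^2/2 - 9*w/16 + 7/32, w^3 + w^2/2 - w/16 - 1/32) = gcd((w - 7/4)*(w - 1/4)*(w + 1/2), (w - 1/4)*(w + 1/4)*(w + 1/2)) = w^2 + w/4 - 1/8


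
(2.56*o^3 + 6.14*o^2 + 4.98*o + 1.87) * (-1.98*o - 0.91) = -5.0688*o^4 - 14.4868*o^3 - 15.4478*o^2 - 8.2344*o - 1.7017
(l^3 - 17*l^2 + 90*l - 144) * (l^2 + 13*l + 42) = l^5 - 4*l^4 - 89*l^3 + 312*l^2 + 1908*l - 6048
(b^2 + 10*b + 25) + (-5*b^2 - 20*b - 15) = -4*b^2 - 10*b + 10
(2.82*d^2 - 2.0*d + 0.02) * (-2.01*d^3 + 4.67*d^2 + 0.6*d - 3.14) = -5.6682*d^5 + 17.1894*d^4 - 7.6882*d^3 - 9.9614*d^2 + 6.292*d - 0.0628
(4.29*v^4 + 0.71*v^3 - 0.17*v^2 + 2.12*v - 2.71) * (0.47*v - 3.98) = 2.0163*v^5 - 16.7405*v^4 - 2.9057*v^3 + 1.673*v^2 - 9.7113*v + 10.7858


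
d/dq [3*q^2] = 6*q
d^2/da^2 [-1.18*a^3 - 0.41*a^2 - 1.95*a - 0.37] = -7.08*a - 0.82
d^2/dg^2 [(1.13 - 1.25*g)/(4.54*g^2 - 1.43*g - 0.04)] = ((1.25*g - 1.13)*(9.08*g - 1.43)*(18.16*g - 2.86) + (34.05*g - 13.8354)*(-4.54*g^2 + 1.43*g + 0.04))/(-4.54*g^2 + 1.43*g + 0.04)^3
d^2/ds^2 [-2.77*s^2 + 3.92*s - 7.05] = -5.54000000000000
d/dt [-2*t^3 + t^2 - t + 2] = -6*t^2 + 2*t - 1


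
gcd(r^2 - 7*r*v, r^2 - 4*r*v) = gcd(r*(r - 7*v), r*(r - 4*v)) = r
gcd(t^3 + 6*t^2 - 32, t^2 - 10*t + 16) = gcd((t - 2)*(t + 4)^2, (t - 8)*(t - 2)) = t - 2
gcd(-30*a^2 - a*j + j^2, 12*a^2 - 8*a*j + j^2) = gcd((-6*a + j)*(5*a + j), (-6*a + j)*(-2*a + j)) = 6*a - j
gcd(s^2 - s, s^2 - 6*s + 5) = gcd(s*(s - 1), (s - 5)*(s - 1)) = s - 1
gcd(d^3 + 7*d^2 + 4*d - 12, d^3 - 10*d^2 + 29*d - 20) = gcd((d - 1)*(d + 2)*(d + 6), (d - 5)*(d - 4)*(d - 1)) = d - 1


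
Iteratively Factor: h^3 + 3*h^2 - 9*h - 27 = (h + 3)*(h^2 - 9) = (h - 3)*(h + 3)*(h + 3)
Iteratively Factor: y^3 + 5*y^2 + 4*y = (y + 4)*(y^2 + y) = y*(y + 4)*(y + 1)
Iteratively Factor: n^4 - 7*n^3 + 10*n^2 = (n - 5)*(n^3 - 2*n^2) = n*(n - 5)*(n^2 - 2*n) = n*(n - 5)*(n - 2)*(n)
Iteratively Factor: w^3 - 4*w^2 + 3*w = (w)*(w^2 - 4*w + 3) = w*(w - 3)*(w - 1)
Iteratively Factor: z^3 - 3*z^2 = (z - 3)*(z^2) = z*(z - 3)*(z)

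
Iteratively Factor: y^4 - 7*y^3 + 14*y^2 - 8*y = (y - 1)*(y^3 - 6*y^2 + 8*y) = (y - 2)*(y - 1)*(y^2 - 4*y) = (y - 4)*(y - 2)*(y - 1)*(y)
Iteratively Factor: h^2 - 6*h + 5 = (h - 1)*(h - 5)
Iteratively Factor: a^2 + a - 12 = (a - 3)*(a + 4)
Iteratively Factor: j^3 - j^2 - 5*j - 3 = (j - 3)*(j^2 + 2*j + 1) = (j - 3)*(j + 1)*(j + 1)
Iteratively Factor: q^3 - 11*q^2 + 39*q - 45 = (q - 3)*(q^2 - 8*q + 15) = (q - 5)*(q - 3)*(q - 3)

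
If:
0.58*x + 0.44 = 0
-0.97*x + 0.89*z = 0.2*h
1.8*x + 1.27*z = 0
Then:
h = 8.46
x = -0.76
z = 1.08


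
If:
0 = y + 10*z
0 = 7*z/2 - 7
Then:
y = -20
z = 2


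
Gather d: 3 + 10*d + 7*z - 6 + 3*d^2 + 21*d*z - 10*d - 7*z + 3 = 3*d^2 + 21*d*z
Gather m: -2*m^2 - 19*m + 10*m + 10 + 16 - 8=-2*m^2 - 9*m + 18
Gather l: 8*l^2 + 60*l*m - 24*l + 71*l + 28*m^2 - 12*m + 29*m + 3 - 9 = 8*l^2 + l*(60*m + 47) + 28*m^2 + 17*m - 6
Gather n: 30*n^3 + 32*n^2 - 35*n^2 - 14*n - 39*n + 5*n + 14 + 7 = 30*n^3 - 3*n^2 - 48*n + 21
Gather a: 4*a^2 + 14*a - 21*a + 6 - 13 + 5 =4*a^2 - 7*a - 2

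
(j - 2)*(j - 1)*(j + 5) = j^3 + 2*j^2 - 13*j + 10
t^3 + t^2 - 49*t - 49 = (t - 7)*(t + 1)*(t + 7)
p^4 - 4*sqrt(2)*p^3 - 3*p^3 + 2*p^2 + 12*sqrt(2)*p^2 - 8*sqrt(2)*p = p*(p - 2)*(p - 1)*(p - 4*sqrt(2))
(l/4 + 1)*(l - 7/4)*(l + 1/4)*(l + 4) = l^4/4 + 13*l^3/8 + 57*l^2/64 - 55*l/8 - 7/4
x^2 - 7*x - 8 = (x - 8)*(x + 1)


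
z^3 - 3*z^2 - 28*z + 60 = (z - 6)*(z - 2)*(z + 5)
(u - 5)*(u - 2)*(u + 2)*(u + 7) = u^4 + 2*u^3 - 39*u^2 - 8*u + 140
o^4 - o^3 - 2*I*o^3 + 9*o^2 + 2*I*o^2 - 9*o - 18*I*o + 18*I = (o - 1)*(o - 3*I)*(o - 2*I)*(o + 3*I)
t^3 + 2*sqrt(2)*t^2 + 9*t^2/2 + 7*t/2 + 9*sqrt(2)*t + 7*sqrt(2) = (t + 1)*(t + 7/2)*(t + 2*sqrt(2))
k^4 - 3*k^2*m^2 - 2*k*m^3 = k*(k - 2*m)*(k + m)^2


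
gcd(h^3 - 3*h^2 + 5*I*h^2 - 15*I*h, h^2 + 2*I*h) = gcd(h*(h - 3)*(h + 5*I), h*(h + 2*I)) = h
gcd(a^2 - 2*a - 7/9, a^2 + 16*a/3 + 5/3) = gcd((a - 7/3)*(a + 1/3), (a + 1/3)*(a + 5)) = a + 1/3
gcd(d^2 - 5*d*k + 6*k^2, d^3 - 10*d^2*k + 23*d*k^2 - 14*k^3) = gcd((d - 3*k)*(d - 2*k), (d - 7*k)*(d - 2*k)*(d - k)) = d - 2*k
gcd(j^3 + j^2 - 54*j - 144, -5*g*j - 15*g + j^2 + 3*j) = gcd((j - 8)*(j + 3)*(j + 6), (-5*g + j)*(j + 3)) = j + 3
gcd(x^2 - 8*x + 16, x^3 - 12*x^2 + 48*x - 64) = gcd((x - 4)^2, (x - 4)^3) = x^2 - 8*x + 16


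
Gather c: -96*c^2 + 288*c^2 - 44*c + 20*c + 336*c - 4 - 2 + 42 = 192*c^2 + 312*c + 36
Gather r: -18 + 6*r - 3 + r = 7*r - 21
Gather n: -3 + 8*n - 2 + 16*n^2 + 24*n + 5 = 16*n^2 + 32*n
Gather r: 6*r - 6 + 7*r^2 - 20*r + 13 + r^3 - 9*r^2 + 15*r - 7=r^3 - 2*r^2 + r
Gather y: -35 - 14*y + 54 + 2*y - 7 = 12 - 12*y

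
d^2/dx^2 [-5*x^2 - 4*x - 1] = -10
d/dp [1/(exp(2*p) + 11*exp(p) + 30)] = (-2*exp(p) - 11)*exp(p)/(exp(2*p) + 11*exp(p) + 30)^2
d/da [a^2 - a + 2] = 2*a - 1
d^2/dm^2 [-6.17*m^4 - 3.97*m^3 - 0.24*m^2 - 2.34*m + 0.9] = -74.04*m^2 - 23.82*m - 0.48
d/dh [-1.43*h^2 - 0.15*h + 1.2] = -2.86*h - 0.15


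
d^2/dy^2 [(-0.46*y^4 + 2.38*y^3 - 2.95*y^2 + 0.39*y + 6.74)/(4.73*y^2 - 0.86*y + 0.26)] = (-20.583068*y^6 + 11.2271280000001*y^5 - 5.43554400000016*y^4 - 7.23681400000004*y^3 + 922.961376*y^2 - 166.414236*y - 6.832328)/(105.823817*y^6 - 57.722082*y^5 + 27.945786*y^4 - 6.981824*y^3 + 1.536132*y^2 - 0.174408*y + 0.017576)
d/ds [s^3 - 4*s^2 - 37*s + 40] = 3*s^2 - 8*s - 37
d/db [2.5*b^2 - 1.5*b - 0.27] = 5.0*b - 1.5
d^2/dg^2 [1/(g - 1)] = 2/(g - 1)^3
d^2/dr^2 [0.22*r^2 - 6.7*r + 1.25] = 0.440000000000000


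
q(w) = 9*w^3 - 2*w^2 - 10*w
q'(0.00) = -10.00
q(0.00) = 0.00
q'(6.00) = 938.00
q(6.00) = 1812.00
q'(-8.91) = 2169.12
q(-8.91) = -6435.81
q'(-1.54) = 60.19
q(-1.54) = -22.21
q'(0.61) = -2.39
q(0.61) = -4.80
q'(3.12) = 240.35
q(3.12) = 222.67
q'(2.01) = 91.04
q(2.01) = 44.91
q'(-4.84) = 641.85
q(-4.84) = -1018.87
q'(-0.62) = 2.86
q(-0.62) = 3.29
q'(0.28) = -9.00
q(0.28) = -2.76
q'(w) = 27*w^2 - 4*w - 10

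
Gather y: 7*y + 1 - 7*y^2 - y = -7*y^2 + 6*y + 1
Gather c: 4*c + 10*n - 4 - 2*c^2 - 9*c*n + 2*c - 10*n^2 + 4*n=-2*c^2 + c*(6 - 9*n) - 10*n^2 + 14*n - 4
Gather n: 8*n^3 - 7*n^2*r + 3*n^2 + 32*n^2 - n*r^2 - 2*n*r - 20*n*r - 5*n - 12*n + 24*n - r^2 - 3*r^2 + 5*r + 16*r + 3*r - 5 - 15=8*n^3 + n^2*(35 - 7*r) + n*(-r^2 - 22*r + 7) - 4*r^2 + 24*r - 20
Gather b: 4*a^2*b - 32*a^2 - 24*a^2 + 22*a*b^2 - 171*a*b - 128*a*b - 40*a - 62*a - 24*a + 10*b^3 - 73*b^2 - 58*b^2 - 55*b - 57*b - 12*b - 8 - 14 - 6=-56*a^2 - 126*a + 10*b^3 + b^2*(22*a - 131) + b*(4*a^2 - 299*a - 124) - 28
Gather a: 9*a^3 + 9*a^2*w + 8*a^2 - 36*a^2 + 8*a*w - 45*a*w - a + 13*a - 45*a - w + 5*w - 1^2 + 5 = 9*a^3 + a^2*(9*w - 28) + a*(-37*w - 33) + 4*w + 4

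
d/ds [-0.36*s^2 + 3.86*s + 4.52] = 3.86 - 0.72*s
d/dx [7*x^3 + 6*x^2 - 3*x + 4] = 21*x^2 + 12*x - 3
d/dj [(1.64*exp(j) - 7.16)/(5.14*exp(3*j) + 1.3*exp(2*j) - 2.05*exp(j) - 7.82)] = (-16.8592*exp(3*j) + 108.2752*exp(2*j) + 18.616*exp(j) - 27.5028)*exp(j)/(26.4196*exp(6*j) + 13.364*exp(5*j) - 19.384*exp(4*j) - 85.7196*exp(3*j) - 16.1295*exp(2*j) + 32.062*exp(j) + 61.1524)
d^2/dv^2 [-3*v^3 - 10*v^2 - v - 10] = -18*v - 20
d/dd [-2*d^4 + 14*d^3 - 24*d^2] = 2*d*(-4*d^2 + 21*d - 24)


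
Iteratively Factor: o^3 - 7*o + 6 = (o - 2)*(o^2 + 2*o - 3) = (o - 2)*(o + 3)*(o - 1)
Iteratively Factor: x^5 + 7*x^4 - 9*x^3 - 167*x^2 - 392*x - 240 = (x + 1)*(x^4 + 6*x^3 - 15*x^2 - 152*x - 240) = (x - 5)*(x + 1)*(x^3 + 11*x^2 + 40*x + 48) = (x - 5)*(x + 1)*(x + 4)*(x^2 + 7*x + 12) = (x - 5)*(x + 1)*(x + 3)*(x + 4)*(x + 4)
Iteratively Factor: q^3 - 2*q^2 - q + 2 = (q - 2)*(q^2 - 1) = (q - 2)*(q - 1)*(q + 1)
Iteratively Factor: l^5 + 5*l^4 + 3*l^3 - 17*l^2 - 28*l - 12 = (l - 2)*(l^4 + 7*l^3 + 17*l^2 + 17*l + 6) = (l - 2)*(l + 3)*(l^3 + 4*l^2 + 5*l + 2) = (l - 2)*(l + 1)*(l + 3)*(l^2 + 3*l + 2) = (l - 2)*(l + 1)*(l + 2)*(l + 3)*(l + 1)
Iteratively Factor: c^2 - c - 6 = (c + 2)*(c - 3)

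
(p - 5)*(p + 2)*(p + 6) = p^3 + 3*p^2 - 28*p - 60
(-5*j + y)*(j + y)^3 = -5*j^4 - 14*j^3*y - 12*j^2*y^2 - 2*j*y^3 + y^4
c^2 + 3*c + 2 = (c + 1)*(c + 2)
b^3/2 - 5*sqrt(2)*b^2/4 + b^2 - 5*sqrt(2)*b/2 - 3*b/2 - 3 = (b/2 + 1)*(b - 3*sqrt(2))*(b + sqrt(2)/2)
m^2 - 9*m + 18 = (m - 6)*(m - 3)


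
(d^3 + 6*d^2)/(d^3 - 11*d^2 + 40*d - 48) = d^2*(d + 6)/(d^3 - 11*d^2 + 40*d - 48)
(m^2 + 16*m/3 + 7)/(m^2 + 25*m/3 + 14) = (m + 3)/(m + 6)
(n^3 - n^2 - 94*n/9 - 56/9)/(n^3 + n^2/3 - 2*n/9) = (3*n^2 - 5*n - 28)/(n*(3*n - 1))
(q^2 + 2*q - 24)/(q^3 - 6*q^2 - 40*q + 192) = 1/(q - 8)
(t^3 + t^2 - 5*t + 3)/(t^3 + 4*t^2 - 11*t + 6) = (t + 3)/(t + 6)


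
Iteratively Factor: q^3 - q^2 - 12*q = (q)*(q^2 - q - 12) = q*(q + 3)*(q - 4)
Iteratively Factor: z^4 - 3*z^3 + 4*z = (z + 1)*(z^3 - 4*z^2 + 4*z) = (z - 2)*(z + 1)*(z^2 - 2*z) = (z - 2)^2*(z + 1)*(z)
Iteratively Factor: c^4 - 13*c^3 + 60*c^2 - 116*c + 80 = (c - 2)*(c^3 - 11*c^2 + 38*c - 40) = (c - 4)*(c - 2)*(c^2 - 7*c + 10) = (c - 4)*(c - 2)^2*(c - 5)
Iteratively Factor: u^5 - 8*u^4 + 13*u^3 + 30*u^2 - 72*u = (u - 4)*(u^4 - 4*u^3 - 3*u^2 + 18*u) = (u - 4)*(u + 2)*(u^3 - 6*u^2 + 9*u) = (u - 4)*(u - 3)*(u + 2)*(u^2 - 3*u) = (u - 4)*(u - 3)^2*(u + 2)*(u)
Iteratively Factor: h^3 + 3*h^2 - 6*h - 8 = (h + 1)*(h^2 + 2*h - 8) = (h + 1)*(h + 4)*(h - 2)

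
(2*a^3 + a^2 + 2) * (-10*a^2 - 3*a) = -20*a^5 - 16*a^4 - 3*a^3 - 20*a^2 - 6*a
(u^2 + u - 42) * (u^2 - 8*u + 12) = u^4 - 7*u^3 - 38*u^2 + 348*u - 504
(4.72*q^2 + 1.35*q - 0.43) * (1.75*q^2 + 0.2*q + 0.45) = 8.26*q^4 + 3.3065*q^3 + 1.6415*q^2 + 0.5215*q - 0.1935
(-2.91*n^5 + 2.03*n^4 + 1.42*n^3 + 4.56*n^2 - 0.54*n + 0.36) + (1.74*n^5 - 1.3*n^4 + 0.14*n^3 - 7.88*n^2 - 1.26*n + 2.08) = -1.17*n^5 + 0.73*n^4 + 1.56*n^3 - 3.32*n^2 - 1.8*n + 2.44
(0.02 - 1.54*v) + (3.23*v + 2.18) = 1.69*v + 2.2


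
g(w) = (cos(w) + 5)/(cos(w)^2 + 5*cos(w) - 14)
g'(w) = (2*sin(w)*cos(w) + 5*sin(w))*(cos(w) + 5)/(cos(w)^2 + 5*cos(w) - 14)^2 - sin(w)/(cos(w)^2 + 5*cos(w) - 14) = (cos(w)^2 + 10*cos(w) + 39)*sin(w)/(cos(w)^2 + 5*cos(w) - 14)^2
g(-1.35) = -0.41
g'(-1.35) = -0.24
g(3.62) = -0.23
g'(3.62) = -0.05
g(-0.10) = -0.75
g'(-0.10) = -0.08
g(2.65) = -0.23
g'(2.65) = 0.05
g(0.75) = -0.58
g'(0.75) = 0.33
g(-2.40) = -0.25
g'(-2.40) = -0.07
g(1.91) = -0.30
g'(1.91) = 0.14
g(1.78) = -0.32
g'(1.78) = 0.16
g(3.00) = -0.22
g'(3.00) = 0.01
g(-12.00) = -0.64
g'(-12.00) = 0.31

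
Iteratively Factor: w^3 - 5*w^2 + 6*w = (w - 2)*(w^2 - 3*w) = w*(w - 2)*(w - 3)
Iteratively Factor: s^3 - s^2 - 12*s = (s - 4)*(s^2 + 3*s) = (s - 4)*(s + 3)*(s)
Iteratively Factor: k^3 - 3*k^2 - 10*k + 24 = (k - 4)*(k^2 + k - 6) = (k - 4)*(k + 3)*(k - 2)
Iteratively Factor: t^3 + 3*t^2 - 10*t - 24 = (t + 4)*(t^2 - t - 6) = (t - 3)*(t + 4)*(t + 2)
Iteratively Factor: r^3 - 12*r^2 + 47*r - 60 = (r - 5)*(r^2 - 7*r + 12) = (r - 5)*(r - 4)*(r - 3)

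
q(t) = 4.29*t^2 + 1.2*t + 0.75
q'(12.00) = 104.16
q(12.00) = 632.91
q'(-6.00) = -50.28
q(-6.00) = 147.99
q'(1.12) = 10.81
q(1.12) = 7.48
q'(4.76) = 42.04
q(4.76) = 103.66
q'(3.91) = 34.75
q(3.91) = 71.03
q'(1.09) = 10.55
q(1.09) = 7.15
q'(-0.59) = -3.86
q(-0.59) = 1.54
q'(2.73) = 24.62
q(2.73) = 36.00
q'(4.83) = 42.64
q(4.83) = 106.63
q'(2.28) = 20.76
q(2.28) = 25.79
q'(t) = 8.58*t + 1.2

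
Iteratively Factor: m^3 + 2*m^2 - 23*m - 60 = (m - 5)*(m^2 + 7*m + 12) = (m - 5)*(m + 3)*(m + 4)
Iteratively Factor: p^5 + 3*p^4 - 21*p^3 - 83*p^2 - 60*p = (p + 1)*(p^4 + 2*p^3 - 23*p^2 - 60*p) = p*(p + 1)*(p^3 + 2*p^2 - 23*p - 60) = p*(p + 1)*(p + 4)*(p^2 - 2*p - 15) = p*(p + 1)*(p + 3)*(p + 4)*(p - 5)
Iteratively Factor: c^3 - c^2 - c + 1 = (c + 1)*(c^2 - 2*c + 1) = (c - 1)*(c + 1)*(c - 1)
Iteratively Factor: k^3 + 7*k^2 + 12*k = (k + 4)*(k^2 + 3*k) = (k + 3)*(k + 4)*(k)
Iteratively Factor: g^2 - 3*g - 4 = (g - 4)*(g + 1)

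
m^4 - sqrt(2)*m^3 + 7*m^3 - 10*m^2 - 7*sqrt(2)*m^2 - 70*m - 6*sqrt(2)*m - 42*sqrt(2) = (m + 7)*(m - 3*sqrt(2))*(m + sqrt(2))^2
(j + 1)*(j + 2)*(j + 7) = j^3 + 10*j^2 + 23*j + 14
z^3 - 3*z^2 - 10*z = z*(z - 5)*(z + 2)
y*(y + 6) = y^2 + 6*y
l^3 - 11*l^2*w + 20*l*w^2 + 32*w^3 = (l - 8*w)*(l - 4*w)*(l + w)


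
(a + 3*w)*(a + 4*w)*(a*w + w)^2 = a^4*w^2 + 7*a^3*w^3 + 2*a^3*w^2 + 12*a^2*w^4 + 14*a^2*w^3 + a^2*w^2 + 24*a*w^4 + 7*a*w^3 + 12*w^4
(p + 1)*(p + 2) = p^2 + 3*p + 2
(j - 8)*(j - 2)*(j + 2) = j^3 - 8*j^2 - 4*j + 32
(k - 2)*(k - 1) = k^2 - 3*k + 2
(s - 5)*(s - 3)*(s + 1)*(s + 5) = s^4 - 2*s^3 - 28*s^2 + 50*s + 75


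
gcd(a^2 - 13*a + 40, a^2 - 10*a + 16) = a - 8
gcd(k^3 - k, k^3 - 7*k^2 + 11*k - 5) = k - 1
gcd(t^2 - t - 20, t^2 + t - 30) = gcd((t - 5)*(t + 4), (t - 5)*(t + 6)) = t - 5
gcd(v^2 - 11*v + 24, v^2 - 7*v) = 1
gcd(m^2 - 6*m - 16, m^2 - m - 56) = m - 8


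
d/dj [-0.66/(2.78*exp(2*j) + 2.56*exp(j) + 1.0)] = (3.6696*exp(j) + 1.6896)*exp(j)/(2.78*exp(2*j) + 2.56*exp(j) + 1.0)^2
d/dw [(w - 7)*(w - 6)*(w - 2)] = 3*w^2 - 30*w + 68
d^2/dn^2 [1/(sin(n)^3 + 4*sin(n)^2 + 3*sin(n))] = (-9*sin(n)^2 - 35*sin(n) - 23 + 51/sin(n) + 54/sin(n)^2 + 18/sin(n)^3)/((sin(n) + 1)^2*(sin(n) + 3)^3)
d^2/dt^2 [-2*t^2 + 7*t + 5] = -4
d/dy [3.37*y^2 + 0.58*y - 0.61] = 6.74*y + 0.58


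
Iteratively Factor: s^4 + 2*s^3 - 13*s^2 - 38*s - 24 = (s + 2)*(s^3 - 13*s - 12) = (s + 1)*(s + 2)*(s^2 - s - 12) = (s - 4)*(s + 1)*(s + 2)*(s + 3)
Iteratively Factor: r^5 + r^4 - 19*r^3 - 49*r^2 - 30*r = (r + 2)*(r^4 - r^3 - 17*r^2 - 15*r) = (r + 2)*(r + 3)*(r^3 - 4*r^2 - 5*r) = (r - 5)*(r + 2)*(r + 3)*(r^2 + r) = r*(r - 5)*(r + 2)*(r + 3)*(r + 1)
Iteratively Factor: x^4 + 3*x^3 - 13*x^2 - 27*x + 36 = (x + 3)*(x^3 - 13*x + 12) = (x + 3)*(x + 4)*(x^2 - 4*x + 3) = (x - 3)*(x + 3)*(x + 4)*(x - 1)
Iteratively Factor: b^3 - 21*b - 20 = (b - 5)*(b^2 + 5*b + 4) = (b - 5)*(b + 4)*(b + 1)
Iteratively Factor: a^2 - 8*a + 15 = (a - 3)*(a - 5)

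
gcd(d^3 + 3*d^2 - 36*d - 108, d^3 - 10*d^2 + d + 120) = d + 3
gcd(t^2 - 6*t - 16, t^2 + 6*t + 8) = t + 2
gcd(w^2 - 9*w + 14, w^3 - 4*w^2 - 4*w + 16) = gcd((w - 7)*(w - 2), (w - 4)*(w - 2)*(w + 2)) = w - 2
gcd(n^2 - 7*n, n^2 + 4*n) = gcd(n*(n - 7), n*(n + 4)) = n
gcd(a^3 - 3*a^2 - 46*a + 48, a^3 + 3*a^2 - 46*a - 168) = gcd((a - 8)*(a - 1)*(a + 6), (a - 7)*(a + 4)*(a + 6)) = a + 6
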